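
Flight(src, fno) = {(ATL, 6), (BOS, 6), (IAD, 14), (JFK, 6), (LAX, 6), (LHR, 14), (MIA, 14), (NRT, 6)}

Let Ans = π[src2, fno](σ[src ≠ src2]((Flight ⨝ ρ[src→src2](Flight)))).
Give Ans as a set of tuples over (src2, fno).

{(ATL, 6), (BOS, 6), (IAD, 14), (JFK, 6), (LAX, 6), (LHR, 14), (MIA, 14), (NRT, 6)}

ρ[src→src2]: schema becomes (src2, fno); tuples unchanged.
Joining Flight and ρ[src→src2](Flight) on fno yields {(ATL, 6, ATL), (ATL, 6, BOS), (ATL, 6, JFK), (ATL, 6, LAX), (ATL, 6, NRT), (BOS, 6, ATL), (BOS, 6, BOS), (BOS, 6, JFK), (BOS, 6, LAX), (BOS, 6, NRT), (IAD, 14, IAD), (IAD, 14, LHR), (IAD, 14, MIA), (JFK, 6, ATL), (JFK, 6, BOS), (JFK, 6, JFK), (JFK, 6, LAX), (JFK, 6, NRT), (LAX, 6, ATL), (LAX, 6, BOS), (LAX, 6, JFK), (LAX, 6, LAX), (LAX, 6, NRT), (LHR, 14, IAD), (LHR, 14, LHR), (LHR, 14, MIA), (MIA, 14, IAD), (MIA, 14, LHR), (MIA, 14, MIA), (NRT, 6, ATL), (NRT, 6, BOS), (NRT, 6, JFK), (NRT, 6, LAX), (NRT, 6, NRT)}.
σ[src ≠ src2]: keep tuples satisfying src ≠ src2 → {(ATL, 6, BOS), (ATL, 6, JFK), (ATL, 6, LAX), (ATL, 6, NRT), (BOS, 6, ATL), (BOS, 6, JFK), (BOS, 6, LAX), (BOS, 6, NRT), (IAD, 14, LHR), (IAD, 14, MIA), (JFK, 6, ATL), (JFK, 6, BOS), (JFK, 6, LAX), (JFK, 6, NRT), (LAX, 6, ATL), (LAX, 6, BOS), (LAX, 6, JFK), (LAX, 6, NRT), (LHR, 14, IAD), (LHR, 14, MIA), (MIA, 14, IAD), (MIA, 14, LHR), (NRT, 6, ATL), (NRT, 6, BOS), (NRT, 6, JFK), (NRT, 6, LAX)}
π_{src2, fno} gives {(ATL, 6), (BOS, 6), (IAD, 14), (JFK, 6), (LAX, 6), (LHR, 14), (MIA, 14), (NRT, 6)} (18 duplicate(s) eliminated).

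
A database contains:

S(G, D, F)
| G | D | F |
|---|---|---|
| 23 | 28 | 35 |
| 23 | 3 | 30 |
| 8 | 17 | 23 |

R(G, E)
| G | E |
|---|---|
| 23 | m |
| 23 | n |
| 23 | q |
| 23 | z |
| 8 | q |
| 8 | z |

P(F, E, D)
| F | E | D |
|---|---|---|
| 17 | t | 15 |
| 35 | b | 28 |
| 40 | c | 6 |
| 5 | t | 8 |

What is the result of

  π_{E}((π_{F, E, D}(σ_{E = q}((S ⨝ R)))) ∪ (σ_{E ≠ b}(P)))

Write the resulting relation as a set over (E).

Natural join on G: {(23, 28, 35, m), (23, 28, 35, n), (23, 28, 35, q), (23, 28, 35, z), (23, 3, 30, m), (23, 3, 30, n), (23, 3, 30, q), (23, 3, 30, z), (8, 17, 23, q), (8, 17, 23, z)}
σ[E = q]: keep tuples satisfying E = q → {(23, 28, 35, q), (23, 3, 30, q), (8, 17, 23, q)}
π_{F, E, D} gives {(23, q, 17), (30, q, 3), (35, q, 28)}.
σ[E ≠ b]: keep tuples satisfying E ≠ b → {(17, t, 15), (40, c, 6), (5, t, 8)}
Union: {(23, q, 17), (30, q, 3), (35, q, 28)} with {(17, t, 15), (40, c, 6), (5, t, 8)} → {(17, t, 15), (23, q, 17), (30, q, 3), (35, q, 28), (40, c, 6), (5, t, 8)}
π_{E} gives {c, q, t} (3 duplicate(s) eliminated).

{c, q, t}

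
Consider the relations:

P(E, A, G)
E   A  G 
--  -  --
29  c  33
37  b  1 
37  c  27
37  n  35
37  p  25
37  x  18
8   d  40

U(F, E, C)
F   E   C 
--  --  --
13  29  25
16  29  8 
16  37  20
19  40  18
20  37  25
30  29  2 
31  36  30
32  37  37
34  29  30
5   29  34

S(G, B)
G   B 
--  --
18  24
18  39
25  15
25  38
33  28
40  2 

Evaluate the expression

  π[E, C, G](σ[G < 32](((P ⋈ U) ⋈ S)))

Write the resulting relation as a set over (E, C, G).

{(37, 20, 18), (37, 20, 25), (37, 25, 18), (37, 25, 25), (37, 37, 18), (37, 37, 25)}

Joining P and U on E yields {(29, c, 33, 13, 25), (29, c, 33, 16, 8), (29, c, 33, 30, 2), (29, c, 33, 34, 30), (29, c, 33, 5, 34), (37, b, 1, 16, 20), (37, b, 1, 20, 25), (37, b, 1, 32, 37), (37, c, 27, 16, 20), (37, c, 27, 20, 25), (37, c, 27, 32, 37), (37, n, 35, 16, 20), (37, n, 35, 20, 25), (37, n, 35, 32, 37), (37, p, 25, 16, 20), (37, p, 25, 20, 25), (37, p, 25, 32, 37), (37, x, 18, 16, 20), (37, x, 18, 20, 25), (37, x, 18, 32, 37)}.
Joining (P ⋈ U) and S on G yields {(29, c, 33, 13, 25, 28), (29, c, 33, 16, 8, 28), (29, c, 33, 30, 2, 28), (29, c, 33, 34, 30, 28), (29, c, 33, 5, 34, 28), (37, p, 25, 16, 20, 15), (37, p, 25, 16, 20, 38), (37, p, 25, 20, 25, 15), (37, p, 25, 20, 25, 38), (37, p, 25, 32, 37, 15), (37, p, 25, 32, 37, 38), (37, x, 18, 16, 20, 24), (37, x, 18, 16, 20, 39), (37, x, 18, 20, 25, 24), (37, x, 18, 20, 25, 39), (37, x, 18, 32, 37, 24), (37, x, 18, 32, 37, 39)}.
Filtering on G < 32 leaves {(37, p, 25, 16, 20, 15), (37, p, 25, 16, 20, 38), (37, p, 25, 20, 25, 15), (37, p, 25, 20, 25, 38), (37, p, 25, 32, 37, 15), (37, p, 25, 32, 37, 38), (37, x, 18, 16, 20, 24), (37, x, 18, 16, 20, 39), (37, x, 18, 20, 25, 24), (37, x, 18, 20, 25, 39), (37, x, 18, 32, 37, 24), (37, x, 18, 32, 37, 39)}.
Keep only column(s) E, C, G (6 duplicate(s) eliminated): {(37, 20, 18), (37, 20, 25), (37, 25, 18), (37, 25, 25), (37, 37, 18), (37, 37, 25)}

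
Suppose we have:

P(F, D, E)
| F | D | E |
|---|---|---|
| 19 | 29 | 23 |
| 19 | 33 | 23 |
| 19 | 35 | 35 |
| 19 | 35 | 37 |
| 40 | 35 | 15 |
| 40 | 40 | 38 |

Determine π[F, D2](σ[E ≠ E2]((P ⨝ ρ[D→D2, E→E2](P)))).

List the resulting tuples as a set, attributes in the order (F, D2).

{(19, 29), (19, 33), (19, 35), (40, 35), (40, 40)}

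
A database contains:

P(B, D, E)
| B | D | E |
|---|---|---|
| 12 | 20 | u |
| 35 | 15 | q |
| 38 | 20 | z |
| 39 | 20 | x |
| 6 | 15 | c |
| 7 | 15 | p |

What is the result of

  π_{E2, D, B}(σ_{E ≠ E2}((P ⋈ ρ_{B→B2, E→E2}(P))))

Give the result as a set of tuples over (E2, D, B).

{(c, 15, 35), (c, 15, 7), (p, 15, 35), (p, 15, 6), (q, 15, 6), (q, 15, 7), (u, 20, 38), (u, 20, 39), (x, 20, 12), (x, 20, 38), (z, 20, 12), (z, 20, 39)}

ρ[B→B2, E→E2]: schema becomes (B2, D, E2); tuples unchanged.
P ⋈ ρ_{B→B2, E→E2}(P) (natural join on D): {(12, 20, u, 12, u), (12, 20, u, 38, z), (12, 20, u, 39, x), (35, 15, q, 35, q), (35, 15, q, 6, c), (35, 15, q, 7, p), (38, 20, z, 12, u), (38, 20, z, 38, z), (38, 20, z, 39, x), (39, 20, x, 12, u), (39, 20, x, 38, z), (39, 20, x, 39, x), (6, 15, c, 35, q), (6, 15, c, 6, c), (6, 15, c, 7, p), (7, 15, p, 35, q), (7, 15, p, 6, c), (7, 15, p, 7, p)}
Selection E ≠ E2: {(12, 20, u, 38, z), (12, 20, u, 39, x), (35, 15, q, 6, c), (35, 15, q, 7, p), (38, 20, z, 12, u), (38, 20, z, 39, x), (39, 20, x, 12, u), (39, 20, x, 38, z), (6, 15, c, 35, q), (6, 15, c, 7, p), (7, 15, p, 35, q), (7, 15, p, 6, c)}
π[E2, D, B]: project onto (E2, D, B) → {(c, 15, 35), (c, 15, 7), (p, 15, 35), (p, 15, 6), (q, 15, 6), (q, 15, 7), (u, 20, 38), (u, 20, 39), (x, 20, 12), (x, 20, 38), (z, 20, 12), (z, 20, 39)}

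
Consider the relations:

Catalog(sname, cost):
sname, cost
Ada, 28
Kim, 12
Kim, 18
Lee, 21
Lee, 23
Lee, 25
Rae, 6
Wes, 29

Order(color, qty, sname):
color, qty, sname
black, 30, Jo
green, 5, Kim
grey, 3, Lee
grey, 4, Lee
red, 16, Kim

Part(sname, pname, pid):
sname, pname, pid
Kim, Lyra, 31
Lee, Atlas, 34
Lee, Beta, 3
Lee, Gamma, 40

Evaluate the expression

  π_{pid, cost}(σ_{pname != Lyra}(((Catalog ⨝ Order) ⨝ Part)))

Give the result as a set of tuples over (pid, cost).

Natural join on sname: {(Kim, 12, green, 5), (Kim, 12, red, 16), (Kim, 18, green, 5), (Kim, 18, red, 16), (Lee, 21, grey, 3), (Lee, 21, grey, 4), (Lee, 23, grey, 3), (Lee, 23, grey, 4), (Lee, 25, grey, 3), (Lee, 25, grey, 4)}
Natural join on sname: {(Kim, 12, green, 5, Lyra, 31), (Kim, 12, red, 16, Lyra, 31), (Kim, 18, green, 5, Lyra, 31), (Kim, 18, red, 16, Lyra, 31), (Lee, 21, grey, 3, Atlas, 34), (Lee, 21, grey, 3, Beta, 3), (Lee, 21, grey, 3, Gamma, 40), (Lee, 21, grey, 4, Atlas, 34), (Lee, 21, grey, 4, Beta, 3), (Lee, 21, grey, 4, Gamma, 40), (Lee, 23, grey, 3, Atlas, 34), (Lee, 23, grey, 3, Beta, 3), (Lee, 23, grey, 3, Gamma, 40), (Lee, 23, grey, 4, Atlas, 34), (Lee, 23, grey, 4, Beta, 3), (Lee, 23, grey, 4, Gamma, 40), (Lee, 25, grey, 3, Atlas, 34), (Lee, 25, grey, 3, Beta, 3), (Lee, 25, grey, 3, Gamma, 40), (Lee, 25, grey, 4, Atlas, 34), (Lee, 25, grey, 4, Beta, 3), (Lee, 25, grey, 4, Gamma, 40)}
Selection pname != Lyra: {(Lee, 21, grey, 3, Atlas, 34), (Lee, 21, grey, 3, Beta, 3), (Lee, 21, grey, 3, Gamma, 40), (Lee, 21, grey, 4, Atlas, 34), (Lee, 21, grey, 4, Beta, 3), (Lee, 21, grey, 4, Gamma, 40), (Lee, 23, grey, 3, Atlas, 34), (Lee, 23, grey, 3, Beta, 3), (Lee, 23, grey, 3, Gamma, 40), (Lee, 23, grey, 4, Atlas, 34), (Lee, 23, grey, 4, Beta, 3), (Lee, 23, grey, 4, Gamma, 40), (Lee, 25, grey, 3, Atlas, 34), (Lee, 25, grey, 3, Beta, 3), (Lee, 25, grey, 3, Gamma, 40), (Lee, 25, grey, 4, Atlas, 34), (Lee, 25, grey, 4, Beta, 3), (Lee, 25, grey, 4, Gamma, 40)}
π_{pid, cost} gives {(3, 21), (3, 23), (3, 25), (34, 21), (34, 23), (34, 25), (40, 21), (40, 23), (40, 25)} (9 duplicate(s) eliminated).

{(3, 21), (3, 23), (3, 25), (34, 21), (34, 23), (34, 25), (40, 21), (40, 23), (40, 25)}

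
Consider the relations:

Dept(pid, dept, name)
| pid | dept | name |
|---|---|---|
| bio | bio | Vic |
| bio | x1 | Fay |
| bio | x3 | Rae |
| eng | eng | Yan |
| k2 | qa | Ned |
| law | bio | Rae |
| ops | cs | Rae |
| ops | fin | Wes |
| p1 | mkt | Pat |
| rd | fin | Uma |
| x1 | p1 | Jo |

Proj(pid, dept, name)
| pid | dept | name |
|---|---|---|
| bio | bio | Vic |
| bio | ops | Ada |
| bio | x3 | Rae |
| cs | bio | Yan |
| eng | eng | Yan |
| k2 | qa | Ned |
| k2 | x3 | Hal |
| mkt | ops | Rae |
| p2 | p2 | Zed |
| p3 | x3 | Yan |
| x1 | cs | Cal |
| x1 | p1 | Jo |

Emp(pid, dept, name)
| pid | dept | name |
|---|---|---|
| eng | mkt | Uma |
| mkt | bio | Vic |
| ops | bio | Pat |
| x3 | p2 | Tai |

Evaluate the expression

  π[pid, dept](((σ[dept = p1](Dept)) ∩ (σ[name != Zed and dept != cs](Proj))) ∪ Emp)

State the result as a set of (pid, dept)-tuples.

Apply σ_{dept = p1}; surviving tuples: {(x1, p1, Jo)}
Apply σ_{name != Zed and dept != cs}; surviving tuples: {(bio, bio, Vic), (bio, ops, Ada), (bio, x3, Rae), (cs, bio, Yan), (eng, eng, Yan), (k2, qa, Ned), (k2, x3, Hal), (mkt, ops, Rae), (p3, x3, Yan), (x1, p1, Jo)}
Set intersection of the two operands is {(x1, p1, Jo)}.
Set union of the two operands is {(eng, mkt, Uma), (mkt, bio, Vic), (ops, bio, Pat), (x1, p1, Jo), (x3, p2, Tai)}.
Keep only column(s) pid, dept: {(eng, mkt), (mkt, bio), (ops, bio), (x1, p1), (x3, p2)}

{(eng, mkt), (mkt, bio), (ops, bio), (x1, p1), (x3, p2)}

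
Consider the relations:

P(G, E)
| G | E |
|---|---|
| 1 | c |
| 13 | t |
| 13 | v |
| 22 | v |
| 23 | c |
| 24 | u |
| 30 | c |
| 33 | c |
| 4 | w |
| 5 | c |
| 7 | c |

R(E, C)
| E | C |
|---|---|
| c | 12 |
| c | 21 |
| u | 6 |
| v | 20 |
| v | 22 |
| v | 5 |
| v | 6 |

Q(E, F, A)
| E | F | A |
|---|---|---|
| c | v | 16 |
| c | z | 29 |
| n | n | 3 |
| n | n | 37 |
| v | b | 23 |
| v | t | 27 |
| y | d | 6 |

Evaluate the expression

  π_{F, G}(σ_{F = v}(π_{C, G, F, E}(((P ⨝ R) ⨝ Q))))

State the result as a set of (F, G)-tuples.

{(v, 1), (v, 23), (v, 30), (v, 33), (v, 5), (v, 7)}

P ⋈ R (natural join on E): {(1, c, 12), (1, c, 21), (13, v, 20), (13, v, 22), (13, v, 5), (13, v, 6), (22, v, 20), (22, v, 22), (22, v, 5), (22, v, 6), (23, c, 12), (23, c, 21), (24, u, 6), (30, c, 12), (30, c, 21), (33, c, 12), (33, c, 21), (5, c, 12), (5, c, 21), (7, c, 12), (7, c, 21)}
(P ⨝ R) ⋈ Q (natural join on E): {(1, c, 12, v, 16), (1, c, 12, z, 29), (1, c, 21, v, 16), (1, c, 21, z, 29), (13, v, 20, b, 23), (13, v, 20, t, 27), (13, v, 22, b, 23), (13, v, 22, t, 27), (13, v, 5, b, 23), (13, v, 5, t, 27), (13, v, 6, b, 23), (13, v, 6, t, 27), (22, v, 20, b, 23), (22, v, 20, t, 27), (22, v, 22, b, 23), (22, v, 22, t, 27), (22, v, 5, b, 23), (22, v, 5, t, 27), (22, v, 6, b, 23), (22, v, 6, t, 27), (23, c, 12, v, 16), (23, c, 12, z, 29), (23, c, 21, v, 16), (23, c, 21, z, 29), (30, c, 12, v, 16), (30, c, 12, z, 29), (30, c, 21, v, 16), (30, c, 21, z, 29), (33, c, 12, v, 16), (33, c, 12, z, 29), (33, c, 21, v, 16), (33, c, 21, z, 29), (5, c, 12, v, 16), (5, c, 12, z, 29), (5, c, 21, v, 16), (5, c, 21, z, 29), (7, c, 12, v, 16), (7, c, 12, z, 29), (7, c, 21, v, 16), (7, c, 21, z, 29)}
π[C, G, F, E]: project onto (C, G, F, E) → {(12, 1, v, c), (12, 1, z, c), (12, 23, v, c), (12, 23, z, c), (12, 30, v, c), (12, 30, z, c), (12, 33, v, c), (12, 33, z, c), (12, 5, v, c), (12, 5, z, c), (12, 7, v, c), (12, 7, z, c), (20, 13, b, v), (20, 13, t, v), (20, 22, b, v), (20, 22, t, v), (21, 1, v, c), (21, 1, z, c), (21, 23, v, c), (21, 23, z, c), (21, 30, v, c), (21, 30, z, c), (21, 33, v, c), (21, 33, z, c), (21, 5, v, c), (21, 5, z, c), (21, 7, v, c), (21, 7, z, c), (22, 13, b, v), (22, 13, t, v), (22, 22, b, v), (22, 22, t, v), (5, 13, b, v), (5, 13, t, v), (5, 22, b, v), (5, 22, t, v), (6, 13, b, v), (6, 13, t, v), (6, 22, b, v), (6, 22, t, v)}
Filtering on F = v leaves {(12, 1, v, c), (12, 23, v, c), (12, 30, v, c), (12, 33, v, c), (12, 5, v, c), (12, 7, v, c), (21, 1, v, c), (21, 23, v, c), (21, 30, v, c), (21, 33, v, c), (21, 5, v, c), (21, 7, v, c)}.
π[F, G]: project onto (F, G) (6 duplicate(s) eliminated) → {(v, 1), (v, 23), (v, 30), (v, 33), (v, 5), (v, 7)}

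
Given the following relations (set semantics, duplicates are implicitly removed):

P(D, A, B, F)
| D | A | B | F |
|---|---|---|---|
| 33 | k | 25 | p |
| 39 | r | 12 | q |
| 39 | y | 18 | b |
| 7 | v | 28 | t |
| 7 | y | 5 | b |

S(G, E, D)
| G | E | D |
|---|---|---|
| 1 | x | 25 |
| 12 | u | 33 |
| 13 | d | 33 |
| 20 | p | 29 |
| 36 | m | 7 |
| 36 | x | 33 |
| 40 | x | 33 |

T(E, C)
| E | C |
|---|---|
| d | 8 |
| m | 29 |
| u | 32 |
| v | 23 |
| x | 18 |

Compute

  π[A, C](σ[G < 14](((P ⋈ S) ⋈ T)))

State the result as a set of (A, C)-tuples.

P ⋈ S (natural join on D): {(33, k, 25, p, 12, u), (33, k, 25, p, 13, d), (33, k, 25, p, 36, x), (33, k, 25, p, 40, x), (7, v, 28, t, 36, m), (7, y, 5, b, 36, m)}
(P ⋈ S) ⋈ T (natural join on E): {(33, k, 25, p, 12, u, 32), (33, k, 25, p, 13, d, 8), (33, k, 25, p, 36, x, 18), (33, k, 25, p, 40, x, 18), (7, v, 28, t, 36, m, 29), (7, y, 5, b, 36, m, 29)}
σ[G < 14]: keep tuples satisfying G < 14 → {(33, k, 25, p, 12, u, 32), (33, k, 25, p, 13, d, 8)}
π_{A, C} gives {(k, 32), (k, 8)}.

{(k, 32), (k, 8)}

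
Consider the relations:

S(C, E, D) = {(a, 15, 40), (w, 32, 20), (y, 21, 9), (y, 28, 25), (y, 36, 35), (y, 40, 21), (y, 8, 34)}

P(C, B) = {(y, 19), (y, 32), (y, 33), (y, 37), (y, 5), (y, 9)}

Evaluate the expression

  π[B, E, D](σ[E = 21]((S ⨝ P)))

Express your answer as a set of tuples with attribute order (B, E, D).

Joining S and P on C yields {(y, 21, 9, 19), (y, 21, 9, 32), (y, 21, 9, 33), (y, 21, 9, 37), (y, 21, 9, 5), (y, 21, 9, 9), (y, 28, 25, 19), (y, 28, 25, 32), (y, 28, 25, 33), (y, 28, 25, 37), (y, 28, 25, 5), (y, 28, 25, 9), (y, 36, 35, 19), (y, 36, 35, 32), (y, 36, 35, 33), (y, 36, 35, 37), (y, 36, 35, 5), (y, 36, 35, 9), (y, 40, 21, 19), (y, 40, 21, 32), (y, 40, 21, 33), (y, 40, 21, 37), (y, 40, 21, 5), (y, 40, 21, 9), (y, 8, 34, 19), (y, 8, 34, 32), (y, 8, 34, 33), (y, 8, 34, 37), (y, 8, 34, 5), (y, 8, 34, 9)}.
Selection E = 21: {(y, 21, 9, 19), (y, 21, 9, 32), (y, 21, 9, 33), (y, 21, 9, 37), (y, 21, 9, 5), (y, 21, 9, 9)}
Keep only column(s) B, E, D: {(19, 21, 9), (32, 21, 9), (33, 21, 9), (37, 21, 9), (5, 21, 9), (9, 21, 9)}

{(19, 21, 9), (32, 21, 9), (33, 21, 9), (37, 21, 9), (5, 21, 9), (9, 21, 9)}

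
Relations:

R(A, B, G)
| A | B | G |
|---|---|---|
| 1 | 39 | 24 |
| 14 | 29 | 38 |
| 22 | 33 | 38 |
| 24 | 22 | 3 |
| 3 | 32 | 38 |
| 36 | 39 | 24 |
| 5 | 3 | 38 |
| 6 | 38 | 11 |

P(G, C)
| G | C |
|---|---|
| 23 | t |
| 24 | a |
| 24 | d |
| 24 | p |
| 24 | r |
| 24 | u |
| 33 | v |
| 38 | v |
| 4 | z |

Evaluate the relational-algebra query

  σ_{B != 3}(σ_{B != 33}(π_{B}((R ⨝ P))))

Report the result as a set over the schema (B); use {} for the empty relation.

{29, 32, 39}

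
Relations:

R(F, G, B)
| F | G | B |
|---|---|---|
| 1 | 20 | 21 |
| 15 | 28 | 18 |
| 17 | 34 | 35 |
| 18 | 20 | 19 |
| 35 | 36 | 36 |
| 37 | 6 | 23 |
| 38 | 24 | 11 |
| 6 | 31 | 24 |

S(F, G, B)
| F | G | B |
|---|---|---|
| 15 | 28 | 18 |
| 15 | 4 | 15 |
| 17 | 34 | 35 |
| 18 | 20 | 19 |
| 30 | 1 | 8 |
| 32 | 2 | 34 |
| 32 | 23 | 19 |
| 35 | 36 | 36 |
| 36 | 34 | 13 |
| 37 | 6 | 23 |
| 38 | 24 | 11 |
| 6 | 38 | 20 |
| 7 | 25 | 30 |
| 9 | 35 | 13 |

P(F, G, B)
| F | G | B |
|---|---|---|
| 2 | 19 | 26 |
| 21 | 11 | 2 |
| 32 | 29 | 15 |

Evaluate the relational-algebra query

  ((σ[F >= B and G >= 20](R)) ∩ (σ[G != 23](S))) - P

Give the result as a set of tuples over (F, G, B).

{(38, 24, 11)}

σ[F >= B and G >= 20]: keep tuples satisfying F >= B and G >= 20 → {(38, 24, 11)}
σ[G != 23]: keep tuples satisfying G != 23 → {(15, 28, 18), (15, 4, 15), (17, 34, 35), (18, 20, 19), (30, 1, 8), (32, 2, 34), (35, 36, 36), (36, 34, 13), (37, 6, 23), (38, 24, 11), (6, 38, 20), (7, 25, 30), (9, 35, 13)}
Taking the intersection: {(38, 24, 11)}
Taking the difference: {(38, 24, 11)}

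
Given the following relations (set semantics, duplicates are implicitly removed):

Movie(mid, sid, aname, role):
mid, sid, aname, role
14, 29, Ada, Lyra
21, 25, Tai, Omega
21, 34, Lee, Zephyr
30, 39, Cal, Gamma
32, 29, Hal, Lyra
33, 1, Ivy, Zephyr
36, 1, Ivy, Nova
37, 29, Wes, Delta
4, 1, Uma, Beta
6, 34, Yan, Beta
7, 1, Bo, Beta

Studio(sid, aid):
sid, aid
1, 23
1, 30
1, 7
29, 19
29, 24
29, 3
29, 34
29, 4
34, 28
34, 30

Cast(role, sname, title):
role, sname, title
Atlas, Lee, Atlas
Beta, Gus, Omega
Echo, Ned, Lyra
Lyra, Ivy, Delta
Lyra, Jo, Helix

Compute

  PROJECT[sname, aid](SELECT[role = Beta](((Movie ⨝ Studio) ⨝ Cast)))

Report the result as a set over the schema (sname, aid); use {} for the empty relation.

{(Gus, 23), (Gus, 28), (Gus, 30), (Gus, 7)}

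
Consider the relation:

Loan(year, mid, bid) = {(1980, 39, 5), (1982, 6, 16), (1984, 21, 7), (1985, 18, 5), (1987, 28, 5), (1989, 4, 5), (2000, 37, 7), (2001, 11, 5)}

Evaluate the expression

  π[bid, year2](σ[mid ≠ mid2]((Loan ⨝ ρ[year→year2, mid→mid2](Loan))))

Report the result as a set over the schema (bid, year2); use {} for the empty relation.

{(5, 1980), (5, 1985), (5, 1987), (5, 1989), (5, 2001), (7, 1984), (7, 2000)}

ρ[year→year2, mid→mid2]: schema becomes (year2, mid2, bid); tuples unchanged.
Joining Loan and ρ[year→year2, mid→mid2](Loan) on bid yields {(1980, 39, 5, 1980, 39), (1980, 39, 5, 1985, 18), (1980, 39, 5, 1987, 28), (1980, 39, 5, 1989, 4), (1980, 39, 5, 2001, 11), (1982, 6, 16, 1982, 6), (1984, 21, 7, 1984, 21), (1984, 21, 7, 2000, 37), (1985, 18, 5, 1980, 39), (1985, 18, 5, 1985, 18), (1985, 18, 5, 1987, 28), (1985, 18, 5, 1989, 4), (1985, 18, 5, 2001, 11), (1987, 28, 5, 1980, 39), (1987, 28, 5, 1985, 18), (1987, 28, 5, 1987, 28), (1987, 28, 5, 1989, 4), (1987, 28, 5, 2001, 11), (1989, 4, 5, 1980, 39), (1989, 4, 5, 1985, 18), (1989, 4, 5, 1987, 28), (1989, 4, 5, 1989, 4), (1989, 4, 5, 2001, 11), (2000, 37, 7, 1984, 21), (2000, 37, 7, 2000, 37), (2001, 11, 5, 1980, 39), (2001, 11, 5, 1985, 18), (2001, 11, 5, 1987, 28), (2001, 11, 5, 1989, 4), (2001, 11, 5, 2001, 11)}.
Selection mid ≠ mid2: {(1980, 39, 5, 1985, 18), (1980, 39, 5, 1987, 28), (1980, 39, 5, 1989, 4), (1980, 39, 5, 2001, 11), (1984, 21, 7, 2000, 37), (1985, 18, 5, 1980, 39), (1985, 18, 5, 1987, 28), (1985, 18, 5, 1989, 4), (1985, 18, 5, 2001, 11), (1987, 28, 5, 1980, 39), (1987, 28, 5, 1985, 18), (1987, 28, 5, 1989, 4), (1987, 28, 5, 2001, 11), (1989, 4, 5, 1980, 39), (1989, 4, 5, 1985, 18), (1989, 4, 5, 1987, 28), (1989, 4, 5, 2001, 11), (2000, 37, 7, 1984, 21), (2001, 11, 5, 1980, 39), (2001, 11, 5, 1985, 18), (2001, 11, 5, 1987, 28), (2001, 11, 5, 1989, 4)}
π_{bid, year2} gives {(5, 1980), (5, 1985), (5, 1987), (5, 1989), (5, 2001), (7, 1984), (7, 2000)} (15 duplicate(s) eliminated).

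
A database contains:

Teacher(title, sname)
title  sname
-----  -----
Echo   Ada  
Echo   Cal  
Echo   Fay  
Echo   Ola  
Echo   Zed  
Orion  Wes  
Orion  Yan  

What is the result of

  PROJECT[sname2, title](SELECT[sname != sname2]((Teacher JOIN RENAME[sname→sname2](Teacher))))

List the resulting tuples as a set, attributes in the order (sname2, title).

ρ[sname→sname2]: schema becomes (title, sname2); tuples unchanged.
Joining Teacher and RENAME[sname→sname2](Teacher) on title yields {(Echo, Ada, Ada), (Echo, Ada, Cal), (Echo, Ada, Fay), (Echo, Ada, Ola), (Echo, Ada, Zed), (Echo, Cal, Ada), (Echo, Cal, Cal), (Echo, Cal, Fay), (Echo, Cal, Ola), (Echo, Cal, Zed), (Echo, Fay, Ada), (Echo, Fay, Cal), (Echo, Fay, Fay), (Echo, Fay, Ola), (Echo, Fay, Zed), (Echo, Ola, Ada), (Echo, Ola, Cal), (Echo, Ola, Fay), (Echo, Ola, Ola), (Echo, Ola, Zed), (Echo, Zed, Ada), (Echo, Zed, Cal), (Echo, Zed, Fay), (Echo, Zed, Ola), (Echo, Zed, Zed), (Orion, Wes, Wes), (Orion, Wes, Yan), (Orion, Yan, Wes), (Orion, Yan, Yan)}.
σ[sname != sname2]: keep tuples satisfying sname != sname2 → {(Echo, Ada, Cal), (Echo, Ada, Fay), (Echo, Ada, Ola), (Echo, Ada, Zed), (Echo, Cal, Ada), (Echo, Cal, Fay), (Echo, Cal, Ola), (Echo, Cal, Zed), (Echo, Fay, Ada), (Echo, Fay, Cal), (Echo, Fay, Ola), (Echo, Fay, Zed), (Echo, Ola, Ada), (Echo, Ola, Cal), (Echo, Ola, Fay), (Echo, Ola, Zed), (Echo, Zed, Ada), (Echo, Zed, Cal), (Echo, Zed, Fay), (Echo, Zed, Ola), (Orion, Wes, Yan), (Orion, Yan, Wes)}
π[sname2, title]: project onto (sname2, title) (15 duplicate(s) eliminated) → {(Ada, Echo), (Cal, Echo), (Fay, Echo), (Ola, Echo), (Wes, Orion), (Yan, Orion), (Zed, Echo)}

{(Ada, Echo), (Cal, Echo), (Fay, Echo), (Ola, Echo), (Wes, Orion), (Yan, Orion), (Zed, Echo)}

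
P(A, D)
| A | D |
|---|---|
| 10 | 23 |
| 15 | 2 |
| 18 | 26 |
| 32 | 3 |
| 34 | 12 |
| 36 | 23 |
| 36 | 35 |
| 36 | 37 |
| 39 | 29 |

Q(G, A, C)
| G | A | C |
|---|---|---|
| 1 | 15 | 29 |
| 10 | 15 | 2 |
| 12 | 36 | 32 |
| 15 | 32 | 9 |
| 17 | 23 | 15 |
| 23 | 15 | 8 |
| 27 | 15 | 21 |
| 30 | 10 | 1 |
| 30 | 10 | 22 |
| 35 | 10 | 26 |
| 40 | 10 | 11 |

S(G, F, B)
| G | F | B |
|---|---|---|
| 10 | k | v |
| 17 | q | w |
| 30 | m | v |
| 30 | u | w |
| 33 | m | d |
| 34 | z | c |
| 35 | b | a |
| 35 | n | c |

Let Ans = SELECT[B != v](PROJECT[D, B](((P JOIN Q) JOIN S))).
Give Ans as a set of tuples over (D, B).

{(23, a), (23, c), (23, w)}

Joining P and Q on A yields {(10, 23, 30, 1), (10, 23, 30, 22), (10, 23, 35, 26), (10, 23, 40, 11), (15, 2, 1, 29), (15, 2, 10, 2), (15, 2, 23, 8), (15, 2, 27, 21), (32, 3, 15, 9), (36, 23, 12, 32), (36, 35, 12, 32), (36, 37, 12, 32)}.
Joining (P JOIN Q) and S on G yields {(10, 23, 30, 1, m, v), (10, 23, 30, 1, u, w), (10, 23, 30, 22, m, v), (10, 23, 30, 22, u, w), (10, 23, 35, 26, b, a), (10, 23, 35, 26, n, c), (15, 2, 10, 2, k, v)}.
π[D, B]: project onto (D, B) (2 duplicate(s) eliminated) → {(2, v), (23, a), (23, c), (23, v), (23, w)}
Filtering on B != v leaves {(23, a), (23, c), (23, w)}.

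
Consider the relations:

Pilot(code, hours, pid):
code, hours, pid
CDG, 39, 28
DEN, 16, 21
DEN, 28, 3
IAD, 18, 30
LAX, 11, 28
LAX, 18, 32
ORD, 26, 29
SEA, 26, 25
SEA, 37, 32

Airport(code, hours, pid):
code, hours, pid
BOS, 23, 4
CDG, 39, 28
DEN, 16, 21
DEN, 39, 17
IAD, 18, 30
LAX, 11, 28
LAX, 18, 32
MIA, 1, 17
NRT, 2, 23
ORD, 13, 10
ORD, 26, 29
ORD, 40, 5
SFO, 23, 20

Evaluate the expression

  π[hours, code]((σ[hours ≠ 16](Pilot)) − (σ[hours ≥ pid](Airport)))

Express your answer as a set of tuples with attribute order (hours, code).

{(11, LAX), (18, IAD), (18, LAX), (26, ORD), (26, SEA), (28, DEN), (37, SEA)}

σ[hours ≠ 16]: keep tuples satisfying hours ≠ 16 → {(CDG, 39, 28), (DEN, 28, 3), (IAD, 18, 30), (LAX, 11, 28), (LAX, 18, 32), (ORD, 26, 29), (SEA, 26, 25), (SEA, 37, 32)}
σ[hours ≥ pid]: keep tuples satisfying hours ≥ pid → {(BOS, 23, 4), (CDG, 39, 28), (DEN, 39, 17), (ORD, 13, 10), (ORD, 40, 5), (SFO, 23, 20)}
Set difference of the two operands is {(DEN, 28, 3), (IAD, 18, 30), (LAX, 11, 28), (LAX, 18, 32), (ORD, 26, 29), (SEA, 26, 25), (SEA, 37, 32)}.
Projecting to hours, code: {(11, LAX), (18, IAD), (18, LAX), (26, ORD), (26, SEA), (28, DEN), (37, SEA)}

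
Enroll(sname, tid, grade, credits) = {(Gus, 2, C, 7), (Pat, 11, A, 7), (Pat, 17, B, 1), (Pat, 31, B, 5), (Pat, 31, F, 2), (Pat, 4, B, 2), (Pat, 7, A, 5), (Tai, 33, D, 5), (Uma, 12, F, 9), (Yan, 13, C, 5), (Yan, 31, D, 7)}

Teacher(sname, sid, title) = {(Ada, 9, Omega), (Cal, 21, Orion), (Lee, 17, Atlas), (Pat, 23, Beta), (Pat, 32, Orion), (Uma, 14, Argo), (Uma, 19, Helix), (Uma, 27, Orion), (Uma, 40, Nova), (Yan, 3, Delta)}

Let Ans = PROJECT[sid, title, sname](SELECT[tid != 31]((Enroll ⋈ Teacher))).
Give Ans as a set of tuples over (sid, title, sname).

{(14, Argo, Uma), (19, Helix, Uma), (23, Beta, Pat), (27, Orion, Uma), (3, Delta, Yan), (32, Orion, Pat), (40, Nova, Uma)}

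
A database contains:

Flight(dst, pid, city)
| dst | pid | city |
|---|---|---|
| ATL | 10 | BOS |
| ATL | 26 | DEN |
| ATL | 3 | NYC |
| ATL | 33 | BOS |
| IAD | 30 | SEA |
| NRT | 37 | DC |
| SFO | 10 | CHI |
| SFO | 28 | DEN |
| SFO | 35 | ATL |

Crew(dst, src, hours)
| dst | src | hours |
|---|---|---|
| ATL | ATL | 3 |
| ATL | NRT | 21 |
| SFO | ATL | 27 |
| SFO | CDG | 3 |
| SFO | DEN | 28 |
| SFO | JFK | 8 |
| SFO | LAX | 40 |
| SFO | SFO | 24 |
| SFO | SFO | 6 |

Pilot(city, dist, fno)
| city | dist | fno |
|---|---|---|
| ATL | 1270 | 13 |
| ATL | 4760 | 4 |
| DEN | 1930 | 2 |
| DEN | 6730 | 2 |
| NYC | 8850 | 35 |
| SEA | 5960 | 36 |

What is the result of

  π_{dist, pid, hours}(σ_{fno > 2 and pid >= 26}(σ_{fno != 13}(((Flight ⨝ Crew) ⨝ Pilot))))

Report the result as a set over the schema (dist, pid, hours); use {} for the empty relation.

Joining Flight and Crew on dst yields {(ATL, 10, BOS, ATL, 3), (ATL, 10, BOS, NRT, 21), (ATL, 26, DEN, ATL, 3), (ATL, 26, DEN, NRT, 21), (ATL, 3, NYC, ATL, 3), (ATL, 3, NYC, NRT, 21), (ATL, 33, BOS, ATL, 3), (ATL, 33, BOS, NRT, 21), (SFO, 10, CHI, ATL, 27), (SFO, 10, CHI, CDG, 3), (SFO, 10, CHI, DEN, 28), (SFO, 10, CHI, JFK, 8), (SFO, 10, CHI, LAX, 40), (SFO, 10, CHI, SFO, 24), (SFO, 10, CHI, SFO, 6), (SFO, 28, DEN, ATL, 27), (SFO, 28, DEN, CDG, 3), (SFO, 28, DEN, DEN, 28), (SFO, 28, DEN, JFK, 8), (SFO, 28, DEN, LAX, 40), (SFO, 28, DEN, SFO, 24), (SFO, 28, DEN, SFO, 6), (SFO, 35, ATL, ATL, 27), (SFO, 35, ATL, CDG, 3), (SFO, 35, ATL, DEN, 28), (SFO, 35, ATL, JFK, 8), (SFO, 35, ATL, LAX, 40), (SFO, 35, ATL, SFO, 24), (SFO, 35, ATL, SFO, 6)}.
Joining (Flight ⨝ Crew) and Pilot on city yields {(ATL, 26, DEN, ATL, 3, 1930, 2), (ATL, 26, DEN, ATL, 3, 6730, 2), (ATL, 26, DEN, NRT, 21, 1930, 2), (ATL, 26, DEN, NRT, 21, 6730, 2), (ATL, 3, NYC, ATL, 3, 8850, 35), (ATL, 3, NYC, NRT, 21, 8850, 35), (SFO, 28, DEN, ATL, 27, 1930, 2), (SFO, 28, DEN, ATL, 27, 6730, 2), (SFO, 28, DEN, CDG, 3, 1930, 2), (SFO, 28, DEN, CDG, 3, 6730, 2), (SFO, 28, DEN, DEN, 28, 1930, 2), (SFO, 28, DEN, DEN, 28, 6730, 2), (SFO, 28, DEN, JFK, 8, 1930, 2), (SFO, 28, DEN, JFK, 8, 6730, 2), (SFO, 28, DEN, LAX, 40, 1930, 2), (SFO, 28, DEN, LAX, 40, 6730, 2), (SFO, 28, DEN, SFO, 24, 1930, 2), (SFO, 28, DEN, SFO, 24, 6730, 2), (SFO, 28, DEN, SFO, 6, 1930, 2), (SFO, 28, DEN, SFO, 6, 6730, 2), (SFO, 35, ATL, ATL, 27, 1270, 13), (SFO, 35, ATL, ATL, 27, 4760, 4), (SFO, 35, ATL, CDG, 3, 1270, 13), (SFO, 35, ATL, CDG, 3, 4760, 4), (SFO, 35, ATL, DEN, 28, 1270, 13), (SFO, 35, ATL, DEN, 28, 4760, 4), (SFO, 35, ATL, JFK, 8, 1270, 13), (SFO, 35, ATL, JFK, 8, 4760, 4), (SFO, 35, ATL, LAX, 40, 1270, 13), (SFO, 35, ATL, LAX, 40, 4760, 4), (SFO, 35, ATL, SFO, 24, 1270, 13), (SFO, 35, ATL, SFO, 24, 4760, 4), (SFO, 35, ATL, SFO, 6, 1270, 13), (SFO, 35, ATL, SFO, 6, 4760, 4)}.
Apply σ_{fno != 13}; surviving tuples: {(ATL, 26, DEN, ATL, 3, 1930, 2), (ATL, 26, DEN, ATL, 3, 6730, 2), (ATL, 26, DEN, NRT, 21, 1930, 2), (ATL, 26, DEN, NRT, 21, 6730, 2), (ATL, 3, NYC, ATL, 3, 8850, 35), (ATL, 3, NYC, NRT, 21, 8850, 35), (SFO, 28, DEN, ATL, 27, 1930, 2), (SFO, 28, DEN, ATL, 27, 6730, 2), (SFO, 28, DEN, CDG, 3, 1930, 2), (SFO, 28, DEN, CDG, 3, 6730, 2), (SFO, 28, DEN, DEN, 28, 1930, 2), (SFO, 28, DEN, DEN, 28, 6730, 2), (SFO, 28, DEN, JFK, 8, 1930, 2), (SFO, 28, DEN, JFK, 8, 6730, 2), (SFO, 28, DEN, LAX, 40, 1930, 2), (SFO, 28, DEN, LAX, 40, 6730, 2), (SFO, 28, DEN, SFO, 24, 1930, 2), (SFO, 28, DEN, SFO, 24, 6730, 2), (SFO, 28, DEN, SFO, 6, 1930, 2), (SFO, 28, DEN, SFO, 6, 6730, 2), (SFO, 35, ATL, ATL, 27, 4760, 4), (SFO, 35, ATL, CDG, 3, 4760, 4), (SFO, 35, ATL, DEN, 28, 4760, 4), (SFO, 35, ATL, JFK, 8, 4760, 4), (SFO, 35, ATL, LAX, 40, 4760, 4), (SFO, 35, ATL, SFO, 24, 4760, 4), (SFO, 35, ATL, SFO, 6, 4760, 4)}
Apply σ_{fno > 2 and pid >= 26}; surviving tuples: {(SFO, 35, ATL, ATL, 27, 4760, 4), (SFO, 35, ATL, CDG, 3, 4760, 4), (SFO, 35, ATL, DEN, 28, 4760, 4), (SFO, 35, ATL, JFK, 8, 4760, 4), (SFO, 35, ATL, LAX, 40, 4760, 4), (SFO, 35, ATL, SFO, 24, 4760, 4), (SFO, 35, ATL, SFO, 6, 4760, 4)}
π_{dist, pid, hours} gives {(4760, 35, 24), (4760, 35, 27), (4760, 35, 28), (4760, 35, 3), (4760, 35, 40), (4760, 35, 6), (4760, 35, 8)}.

{(4760, 35, 24), (4760, 35, 27), (4760, 35, 28), (4760, 35, 3), (4760, 35, 40), (4760, 35, 6), (4760, 35, 8)}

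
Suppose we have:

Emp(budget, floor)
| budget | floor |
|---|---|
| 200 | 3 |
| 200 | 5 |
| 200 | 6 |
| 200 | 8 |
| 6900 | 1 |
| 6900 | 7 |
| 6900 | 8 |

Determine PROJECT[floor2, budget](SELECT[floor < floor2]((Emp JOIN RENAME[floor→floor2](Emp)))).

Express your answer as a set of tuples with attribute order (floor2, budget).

ρ[floor→floor2]: schema becomes (budget, floor2); tuples unchanged.
Emp ⋈ RENAME[floor→floor2](Emp) (natural join on budget): {(200, 3, 3), (200, 3, 5), (200, 3, 6), (200, 3, 8), (200, 5, 3), (200, 5, 5), (200, 5, 6), (200, 5, 8), (200, 6, 3), (200, 6, 5), (200, 6, 6), (200, 6, 8), (200, 8, 3), (200, 8, 5), (200, 8, 6), (200, 8, 8), (6900, 1, 1), (6900, 1, 7), (6900, 1, 8), (6900, 7, 1), (6900, 7, 7), (6900, 7, 8), (6900, 8, 1), (6900, 8, 7), (6900, 8, 8)}
Filtering on floor < floor2 leaves {(200, 3, 5), (200, 3, 6), (200, 3, 8), (200, 5, 6), (200, 5, 8), (200, 6, 8), (6900, 1, 7), (6900, 1, 8), (6900, 7, 8)}.
π_{floor2, budget} gives {(5, 200), (6, 200), (7, 6900), (8, 200), (8, 6900)} (4 duplicate(s) eliminated).

{(5, 200), (6, 200), (7, 6900), (8, 200), (8, 6900)}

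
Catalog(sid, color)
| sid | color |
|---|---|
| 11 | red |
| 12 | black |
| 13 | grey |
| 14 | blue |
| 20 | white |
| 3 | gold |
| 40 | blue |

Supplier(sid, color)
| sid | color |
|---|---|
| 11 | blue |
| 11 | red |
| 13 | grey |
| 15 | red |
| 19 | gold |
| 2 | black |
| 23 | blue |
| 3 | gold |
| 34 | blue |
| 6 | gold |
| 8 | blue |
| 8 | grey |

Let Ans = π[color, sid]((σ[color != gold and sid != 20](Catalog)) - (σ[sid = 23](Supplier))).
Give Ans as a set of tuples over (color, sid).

{(black, 12), (blue, 14), (blue, 40), (grey, 13), (red, 11)}

Apply σ_{color != gold and sid != 20}; surviving tuples: {(11, red), (12, black), (13, grey), (14, blue), (40, blue)}
Apply σ_{sid = 23}; surviving tuples: {(23, blue)}
Set difference of the two operands is {(11, red), (12, black), (13, grey), (14, blue), (40, blue)}.
π[color, sid]: project onto (color, sid) → {(black, 12), (blue, 14), (blue, 40), (grey, 13), (red, 11)}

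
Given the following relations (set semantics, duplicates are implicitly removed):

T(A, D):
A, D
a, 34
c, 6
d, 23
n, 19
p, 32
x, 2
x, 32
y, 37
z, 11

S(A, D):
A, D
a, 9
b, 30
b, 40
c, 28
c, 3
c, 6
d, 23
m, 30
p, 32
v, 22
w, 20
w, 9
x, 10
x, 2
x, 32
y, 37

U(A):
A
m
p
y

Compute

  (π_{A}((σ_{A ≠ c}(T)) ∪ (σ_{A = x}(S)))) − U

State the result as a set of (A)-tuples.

{a, d, n, x, z}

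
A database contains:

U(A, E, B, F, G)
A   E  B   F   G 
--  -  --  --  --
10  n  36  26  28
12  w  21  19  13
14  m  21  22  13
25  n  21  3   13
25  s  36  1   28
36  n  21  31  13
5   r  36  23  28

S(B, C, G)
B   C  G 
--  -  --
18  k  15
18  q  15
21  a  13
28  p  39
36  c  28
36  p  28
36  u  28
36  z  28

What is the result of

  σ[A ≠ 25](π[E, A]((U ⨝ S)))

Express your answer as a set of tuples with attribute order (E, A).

{(m, 14), (n, 10), (n, 36), (r, 5), (w, 12)}

Natural join on B, G: {(10, n, 36, 26, 28, c), (10, n, 36, 26, 28, p), (10, n, 36, 26, 28, u), (10, n, 36, 26, 28, z), (12, w, 21, 19, 13, a), (14, m, 21, 22, 13, a), (25, n, 21, 3, 13, a), (25, s, 36, 1, 28, c), (25, s, 36, 1, 28, p), (25, s, 36, 1, 28, u), (25, s, 36, 1, 28, z), (36, n, 21, 31, 13, a), (5, r, 36, 23, 28, c), (5, r, 36, 23, 28, p), (5, r, 36, 23, 28, u), (5, r, 36, 23, 28, z)}
π[E, A]: project onto (E, A) (9 duplicate(s) eliminated) → {(m, 14), (n, 10), (n, 25), (n, 36), (r, 5), (s, 25), (w, 12)}
Selection A ≠ 25: {(m, 14), (n, 10), (n, 36), (r, 5), (w, 12)}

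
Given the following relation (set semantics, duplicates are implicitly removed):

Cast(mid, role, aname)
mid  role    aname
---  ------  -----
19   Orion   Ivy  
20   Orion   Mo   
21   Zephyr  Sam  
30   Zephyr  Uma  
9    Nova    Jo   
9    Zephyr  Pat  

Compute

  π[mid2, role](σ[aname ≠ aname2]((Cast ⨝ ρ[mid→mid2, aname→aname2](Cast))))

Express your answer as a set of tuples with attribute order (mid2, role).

ρ[mid→mid2, aname→aname2]: schema becomes (mid2, role, aname2); tuples unchanged.
Joining Cast and ρ[mid→mid2, aname→aname2](Cast) on role yields {(19, Orion, Ivy, 19, Ivy), (19, Orion, Ivy, 20, Mo), (20, Orion, Mo, 19, Ivy), (20, Orion, Mo, 20, Mo), (21, Zephyr, Sam, 21, Sam), (21, Zephyr, Sam, 30, Uma), (21, Zephyr, Sam, 9, Pat), (30, Zephyr, Uma, 21, Sam), (30, Zephyr, Uma, 30, Uma), (30, Zephyr, Uma, 9, Pat), (9, Nova, Jo, 9, Jo), (9, Zephyr, Pat, 21, Sam), (9, Zephyr, Pat, 30, Uma), (9, Zephyr, Pat, 9, Pat)}.
Selection aname ≠ aname2: {(19, Orion, Ivy, 20, Mo), (20, Orion, Mo, 19, Ivy), (21, Zephyr, Sam, 30, Uma), (21, Zephyr, Sam, 9, Pat), (30, Zephyr, Uma, 21, Sam), (30, Zephyr, Uma, 9, Pat), (9, Zephyr, Pat, 21, Sam), (9, Zephyr, Pat, 30, Uma)}
Projecting to mid2, role (3 duplicate(s) eliminated): {(19, Orion), (20, Orion), (21, Zephyr), (30, Zephyr), (9, Zephyr)}

{(19, Orion), (20, Orion), (21, Zephyr), (30, Zephyr), (9, Zephyr)}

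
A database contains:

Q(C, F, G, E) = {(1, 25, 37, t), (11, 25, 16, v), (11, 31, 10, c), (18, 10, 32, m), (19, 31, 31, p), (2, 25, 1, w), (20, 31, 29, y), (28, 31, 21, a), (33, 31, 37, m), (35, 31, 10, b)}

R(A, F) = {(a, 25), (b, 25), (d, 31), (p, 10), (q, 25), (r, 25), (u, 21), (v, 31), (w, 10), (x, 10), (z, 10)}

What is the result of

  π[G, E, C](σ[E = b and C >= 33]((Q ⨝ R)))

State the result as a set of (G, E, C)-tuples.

{(10, b, 35)}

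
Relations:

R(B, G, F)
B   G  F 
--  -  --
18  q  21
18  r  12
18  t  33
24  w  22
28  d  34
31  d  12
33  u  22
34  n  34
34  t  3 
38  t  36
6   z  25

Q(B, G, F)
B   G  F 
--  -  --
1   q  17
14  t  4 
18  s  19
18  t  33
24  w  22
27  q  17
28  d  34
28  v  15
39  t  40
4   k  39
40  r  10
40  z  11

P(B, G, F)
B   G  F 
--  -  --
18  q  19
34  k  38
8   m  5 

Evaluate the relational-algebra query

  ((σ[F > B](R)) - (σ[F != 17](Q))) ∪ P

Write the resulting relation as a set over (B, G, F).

{(18, q, 19), (18, q, 21), (34, k, 38), (6, z, 25), (8, m, 5)}

Filtering on F > B leaves {(18, q, 21), (18, t, 33), (28, d, 34), (6, z, 25)}.
Filtering on F != 17 leaves {(14, t, 4), (18, s, 19), (18, t, 33), (24, w, 22), (28, d, 34), (28, v, 15), (39, t, 40), (4, k, 39), (40, r, 10), (40, z, 11)}.
Difference: {(18, q, 21), (18, t, 33), (28, d, 34), (6, z, 25)} with {(14, t, 4), (18, s, 19), (18, t, 33), (24, w, 22), (28, d, 34), (28, v, 15), (39, t, 40), (4, k, 39), (40, r, 10), (40, z, 11)} → {(18, q, 21), (6, z, 25)}
Union: {(18, q, 21), (6, z, 25)} with {(18, q, 19), (34, k, 38), (8, m, 5)} → {(18, q, 19), (18, q, 21), (34, k, 38), (6, z, 25), (8, m, 5)}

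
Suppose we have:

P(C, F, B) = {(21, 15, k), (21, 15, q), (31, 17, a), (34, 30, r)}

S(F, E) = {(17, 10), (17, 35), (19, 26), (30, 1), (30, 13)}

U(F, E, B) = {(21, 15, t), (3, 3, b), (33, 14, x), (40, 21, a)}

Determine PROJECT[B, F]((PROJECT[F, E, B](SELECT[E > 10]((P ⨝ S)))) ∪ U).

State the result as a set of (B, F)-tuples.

{(a, 17), (a, 40), (b, 3), (r, 30), (t, 21), (x, 33)}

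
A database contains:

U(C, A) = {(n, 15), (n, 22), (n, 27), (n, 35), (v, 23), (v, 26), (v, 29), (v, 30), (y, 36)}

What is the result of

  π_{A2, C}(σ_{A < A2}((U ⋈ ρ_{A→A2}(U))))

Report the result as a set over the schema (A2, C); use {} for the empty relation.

ρ[A→A2]: schema becomes (C, A2); tuples unchanged.
Natural join on C: {(n, 15, 15), (n, 15, 22), (n, 15, 27), (n, 15, 35), (n, 22, 15), (n, 22, 22), (n, 22, 27), (n, 22, 35), (n, 27, 15), (n, 27, 22), (n, 27, 27), (n, 27, 35), (n, 35, 15), (n, 35, 22), (n, 35, 27), (n, 35, 35), (v, 23, 23), (v, 23, 26), (v, 23, 29), (v, 23, 30), (v, 26, 23), (v, 26, 26), (v, 26, 29), (v, 26, 30), (v, 29, 23), (v, 29, 26), (v, 29, 29), (v, 29, 30), (v, 30, 23), (v, 30, 26), (v, 30, 29), (v, 30, 30), (y, 36, 36)}
Apply σ_{A < A2}; surviving tuples: {(n, 15, 22), (n, 15, 27), (n, 15, 35), (n, 22, 27), (n, 22, 35), (n, 27, 35), (v, 23, 26), (v, 23, 29), (v, 23, 30), (v, 26, 29), (v, 26, 30), (v, 29, 30)}
π[A2, C]: project onto (A2, C) (6 duplicate(s) eliminated) → {(22, n), (26, v), (27, n), (29, v), (30, v), (35, n)}

{(22, n), (26, v), (27, n), (29, v), (30, v), (35, n)}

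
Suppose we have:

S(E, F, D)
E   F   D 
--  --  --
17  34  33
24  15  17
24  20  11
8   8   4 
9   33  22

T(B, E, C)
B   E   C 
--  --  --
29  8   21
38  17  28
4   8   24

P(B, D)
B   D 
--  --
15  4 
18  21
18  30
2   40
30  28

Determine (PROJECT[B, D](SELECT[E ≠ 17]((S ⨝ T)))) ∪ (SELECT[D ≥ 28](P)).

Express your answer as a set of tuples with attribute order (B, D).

{(18, 30), (2, 40), (29, 4), (30, 28), (4, 4)}

Natural join on E: {(17, 34, 33, 38, 28), (8, 8, 4, 29, 21), (8, 8, 4, 4, 24)}
Selection E ≠ 17: {(8, 8, 4, 29, 21), (8, 8, 4, 4, 24)}
π[B, D]: project onto (B, D) → {(29, 4), (4, 4)}
Selection D ≥ 28: {(18, 30), (2, 40), (30, 28)}
Set union of the two operands is {(18, 30), (2, 40), (29, 4), (30, 28), (4, 4)}.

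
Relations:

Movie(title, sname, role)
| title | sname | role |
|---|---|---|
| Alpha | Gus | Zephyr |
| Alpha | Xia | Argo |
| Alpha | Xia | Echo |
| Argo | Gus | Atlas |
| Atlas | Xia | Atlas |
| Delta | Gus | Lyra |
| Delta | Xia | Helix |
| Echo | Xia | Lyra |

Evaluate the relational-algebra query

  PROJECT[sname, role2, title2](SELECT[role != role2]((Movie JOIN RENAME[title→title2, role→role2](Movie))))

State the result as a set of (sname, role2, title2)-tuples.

{(Gus, Atlas, Argo), (Gus, Lyra, Delta), (Gus, Zephyr, Alpha), (Xia, Argo, Alpha), (Xia, Atlas, Atlas), (Xia, Echo, Alpha), (Xia, Helix, Delta), (Xia, Lyra, Echo)}

ρ[title→title2, role→role2]: schema becomes (title2, sname, role2); tuples unchanged.
Joining Movie and RENAME[title→title2, role→role2](Movie) on sname yields {(Alpha, Gus, Zephyr, Alpha, Zephyr), (Alpha, Gus, Zephyr, Argo, Atlas), (Alpha, Gus, Zephyr, Delta, Lyra), (Alpha, Xia, Argo, Alpha, Argo), (Alpha, Xia, Argo, Alpha, Echo), (Alpha, Xia, Argo, Atlas, Atlas), (Alpha, Xia, Argo, Delta, Helix), (Alpha, Xia, Argo, Echo, Lyra), (Alpha, Xia, Echo, Alpha, Argo), (Alpha, Xia, Echo, Alpha, Echo), (Alpha, Xia, Echo, Atlas, Atlas), (Alpha, Xia, Echo, Delta, Helix), (Alpha, Xia, Echo, Echo, Lyra), (Argo, Gus, Atlas, Alpha, Zephyr), (Argo, Gus, Atlas, Argo, Atlas), (Argo, Gus, Atlas, Delta, Lyra), (Atlas, Xia, Atlas, Alpha, Argo), (Atlas, Xia, Atlas, Alpha, Echo), (Atlas, Xia, Atlas, Atlas, Atlas), (Atlas, Xia, Atlas, Delta, Helix), (Atlas, Xia, Atlas, Echo, Lyra), (Delta, Gus, Lyra, Alpha, Zephyr), (Delta, Gus, Lyra, Argo, Atlas), (Delta, Gus, Lyra, Delta, Lyra), (Delta, Xia, Helix, Alpha, Argo), (Delta, Xia, Helix, Alpha, Echo), (Delta, Xia, Helix, Atlas, Atlas), (Delta, Xia, Helix, Delta, Helix), (Delta, Xia, Helix, Echo, Lyra), (Echo, Xia, Lyra, Alpha, Argo), (Echo, Xia, Lyra, Alpha, Echo), (Echo, Xia, Lyra, Atlas, Atlas), (Echo, Xia, Lyra, Delta, Helix), (Echo, Xia, Lyra, Echo, Lyra)}.
σ[role != role2]: keep tuples satisfying role != role2 → {(Alpha, Gus, Zephyr, Argo, Atlas), (Alpha, Gus, Zephyr, Delta, Lyra), (Alpha, Xia, Argo, Alpha, Echo), (Alpha, Xia, Argo, Atlas, Atlas), (Alpha, Xia, Argo, Delta, Helix), (Alpha, Xia, Argo, Echo, Lyra), (Alpha, Xia, Echo, Alpha, Argo), (Alpha, Xia, Echo, Atlas, Atlas), (Alpha, Xia, Echo, Delta, Helix), (Alpha, Xia, Echo, Echo, Lyra), (Argo, Gus, Atlas, Alpha, Zephyr), (Argo, Gus, Atlas, Delta, Lyra), (Atlas, Xia, Atlas, Alpha, Argo), (Atlas, Xia, Atlas, Alpha, Echo), (Atlas, Xia, Atlas, Delta, Helix), (Atlas, Xia, Atlas, Echo, Lyra), (Delta, Gus, Lyra, Alpha, Zephyr), (Delta, Gus, Lyra, Argo, Atlas), (Delta, Xia, Helix, Alpha, Argo), (Delta, Xia, Helix, Alpha, Echo), (Delta, Xia, Helix, Atlas, Atlas), (Delta, Xia, Helix, Echo, Lyra), (Echo, Xia, Lyra, Alpha, Argo), (Echo, Xia, Lyra, Alpha, Echo), (Echo, Xia, Lyra, Atlas, Atlas), (Echo, Xia, Lyra, Delta, Helix)}
π[sname, role2, title2]: project onto (sname, role2, title2) (18 duplicate(s) eliminated) → {(Gus, Atlas, Argo), (Gus, Lyra, Delta), (Gus, Zephyr, Alpha), (Xia, Argo, Alpha), (Xia, Atlas, Atlas), (Xia, Echo, Alpha), (Xia, Helix, Delta), (Xia, Lyra, Echo)}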